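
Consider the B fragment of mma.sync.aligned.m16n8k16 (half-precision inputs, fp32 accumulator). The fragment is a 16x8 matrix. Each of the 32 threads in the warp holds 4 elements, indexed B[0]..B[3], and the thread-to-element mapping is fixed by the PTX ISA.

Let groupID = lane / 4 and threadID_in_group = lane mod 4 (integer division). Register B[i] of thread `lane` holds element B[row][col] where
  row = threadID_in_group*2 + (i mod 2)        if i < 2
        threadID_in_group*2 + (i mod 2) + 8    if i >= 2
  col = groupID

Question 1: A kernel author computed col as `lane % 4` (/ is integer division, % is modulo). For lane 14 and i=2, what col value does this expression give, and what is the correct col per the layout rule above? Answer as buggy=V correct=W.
`lane % 4`[14,2]=>2
lane 14: grp=3 (14/4), tig=2 (14%4)
i=2: r=2*2+0+8=12, c=grp=3
col: 2 vs 3

buggy=2 correct=3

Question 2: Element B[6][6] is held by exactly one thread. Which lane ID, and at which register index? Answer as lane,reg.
27,0

c=6->g=6  r=6->rb=0,t=3,b0=0
L=6*4+3=27  i=0*2+0=0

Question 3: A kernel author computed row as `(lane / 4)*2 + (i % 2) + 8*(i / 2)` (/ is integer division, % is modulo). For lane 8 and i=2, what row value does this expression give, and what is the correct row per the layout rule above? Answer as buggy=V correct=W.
`(lane / 4)*2 + (i % 2) + 8*(i / 2)`[8,2]⇒12
lane 8⇒8/4=2, 8 mod 4=0
i=2  r:2·0+0+8⇒8  c:2
row: 12 vs 8

buggy=12 correct=8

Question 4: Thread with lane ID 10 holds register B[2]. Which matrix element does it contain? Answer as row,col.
12,2

lane 10: gr=2 (10/4), th=2 (10%4)
i=2: r=2*2+0+8=12, c=gr=2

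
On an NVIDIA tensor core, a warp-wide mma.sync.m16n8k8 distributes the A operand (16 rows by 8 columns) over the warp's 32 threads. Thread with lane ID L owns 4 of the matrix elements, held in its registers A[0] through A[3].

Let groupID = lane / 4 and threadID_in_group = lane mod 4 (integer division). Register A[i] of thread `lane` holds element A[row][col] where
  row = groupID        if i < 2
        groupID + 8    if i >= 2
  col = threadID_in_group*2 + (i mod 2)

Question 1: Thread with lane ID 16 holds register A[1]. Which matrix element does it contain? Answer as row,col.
L=16→G=16>>2=4, T=16&3=0
[1]→row 4+0=4  col 0·2+1=1

4,1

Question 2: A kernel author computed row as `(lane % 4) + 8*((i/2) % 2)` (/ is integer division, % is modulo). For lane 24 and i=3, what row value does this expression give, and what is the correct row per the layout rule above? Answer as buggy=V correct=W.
buggy=8 correct=14

`(lane % 4) + 8*((i/2) % 2)`[24,3]⇒8
24: gr=6,th=0
[3] (6+8,0*2+1) = (14,1)
row: 8 vs 14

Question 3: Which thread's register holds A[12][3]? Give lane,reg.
r=12->g=4,rb=1  c=3->t=1,b0=1
L=4*4+1=17  i=1*2+1=3

17,3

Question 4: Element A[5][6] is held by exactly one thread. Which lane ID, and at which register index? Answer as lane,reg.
23,0

r=5⇒gr=5,Rb=0  c=6⇒th=3,odd=0
L=5*4+3=23  i=0*2+0=0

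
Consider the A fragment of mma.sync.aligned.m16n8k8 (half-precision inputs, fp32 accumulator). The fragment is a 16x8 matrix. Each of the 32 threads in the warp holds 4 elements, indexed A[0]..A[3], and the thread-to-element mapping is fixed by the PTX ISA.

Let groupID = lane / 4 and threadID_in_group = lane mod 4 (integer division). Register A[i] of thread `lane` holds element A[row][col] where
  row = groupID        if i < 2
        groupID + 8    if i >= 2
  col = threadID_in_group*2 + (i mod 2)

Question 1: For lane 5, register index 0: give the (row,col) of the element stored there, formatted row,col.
1,2

lane 5⇒5/4=1, 5 mod 4=1
i=0  r:1+0⇒1  c:2·1+0⇒2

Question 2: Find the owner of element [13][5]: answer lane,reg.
r:13=>grp=5,rB=1  c:5=>tig=2,lo=1
L=5*4+2=22  i=1*2+1=3

22,3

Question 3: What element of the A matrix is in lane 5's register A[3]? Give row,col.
9,3

lane 5⇒5/4=1, 5 mod 4=1
i=3  r:1+8⇒9  c:2·1+1⇒3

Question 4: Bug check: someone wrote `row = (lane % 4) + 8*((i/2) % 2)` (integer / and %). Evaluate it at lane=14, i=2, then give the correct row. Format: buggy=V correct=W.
buggy=10 correct=11

`(lane % 4) + 8*((i/2) % 2)`[14,2]=>10
14: grp=3,tig=2
[2] (3+8,2*2+0) = (11,4)
row: 10 vs 11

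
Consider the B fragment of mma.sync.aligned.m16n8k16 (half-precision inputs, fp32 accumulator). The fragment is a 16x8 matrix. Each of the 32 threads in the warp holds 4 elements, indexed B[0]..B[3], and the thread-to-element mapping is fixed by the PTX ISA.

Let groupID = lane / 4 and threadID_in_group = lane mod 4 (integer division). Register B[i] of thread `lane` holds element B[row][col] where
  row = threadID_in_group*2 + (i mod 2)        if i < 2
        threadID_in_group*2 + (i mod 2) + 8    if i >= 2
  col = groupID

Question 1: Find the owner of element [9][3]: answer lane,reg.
12,3

c=3→G=3  r=9→rhi=1,T=0,p=1
L=3*4+0=12  i=1*2+1=3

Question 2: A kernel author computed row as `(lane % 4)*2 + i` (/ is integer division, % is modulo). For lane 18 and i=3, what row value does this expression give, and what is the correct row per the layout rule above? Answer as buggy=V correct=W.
`(lane % 4)*2 + i`[18,3]⇒7
lane 18⇒18/4=4, 18 mod 4=2
i=3  r:2·2+1+8⇒13  c:4
row: 7 vs 13

buggy=7 correct=13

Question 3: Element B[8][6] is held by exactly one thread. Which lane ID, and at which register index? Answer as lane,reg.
c: 6->gid=6  r: 8->r8=1,tid=0,i&1=0
L=6*4+0=24  i=1*2+0=2

24,2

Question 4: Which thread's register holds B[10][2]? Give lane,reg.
9,2

c:2=>grp=2  r:10=>rB=1,tig=1,lo=0
L=2*4+1=9  i=1*2+0=2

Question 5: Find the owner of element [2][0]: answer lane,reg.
1,0

c: 0->gid=0  r: 2->r8=0,tid=1,i&1=0
L=0*4+1=1  i=0*2+0=0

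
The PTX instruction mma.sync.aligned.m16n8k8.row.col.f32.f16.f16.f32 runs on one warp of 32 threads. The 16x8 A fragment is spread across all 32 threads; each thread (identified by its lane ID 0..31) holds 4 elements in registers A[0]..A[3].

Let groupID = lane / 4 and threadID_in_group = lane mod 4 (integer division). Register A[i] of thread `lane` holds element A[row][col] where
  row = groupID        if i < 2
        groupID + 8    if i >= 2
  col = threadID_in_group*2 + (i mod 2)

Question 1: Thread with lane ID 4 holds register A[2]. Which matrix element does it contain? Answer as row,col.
9,0

lane 4: gid=1 (4/4), tid=0 (4%4)
i=2: r=1+8=9, c=0*2+0=0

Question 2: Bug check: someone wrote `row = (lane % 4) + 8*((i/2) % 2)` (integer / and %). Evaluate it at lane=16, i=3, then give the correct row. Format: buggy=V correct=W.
`(lane % 4) + 8*((i/2) % 2)`[16,3]→8
16: G=4,T=0
[3] (4+8,0*2+1) = (12,1)
row: 8 vs 12

buggy=8 correct=12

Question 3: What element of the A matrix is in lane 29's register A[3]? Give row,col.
lane 29: gid=7 (29/4), tid=1 (29%4)
i=3: r=7+8=15, c=1*2+1=3

15,3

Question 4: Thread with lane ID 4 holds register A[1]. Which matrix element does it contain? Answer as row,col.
1,1

lane 4→4/4=1, 4 mod 4=0
i=1  r:1+0→1  c:2·0+1→1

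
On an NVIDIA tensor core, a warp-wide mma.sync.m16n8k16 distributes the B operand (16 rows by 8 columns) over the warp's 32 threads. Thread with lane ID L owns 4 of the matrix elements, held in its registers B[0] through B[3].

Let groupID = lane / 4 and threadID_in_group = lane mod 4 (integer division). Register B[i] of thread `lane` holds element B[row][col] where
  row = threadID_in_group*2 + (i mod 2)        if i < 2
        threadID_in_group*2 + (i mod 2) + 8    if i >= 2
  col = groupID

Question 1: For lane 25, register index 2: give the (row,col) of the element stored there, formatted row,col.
lane 25⇒25/4=6, 25 mod 4=1
i=2  r:2·1+0+8⇒10  c:6

10,6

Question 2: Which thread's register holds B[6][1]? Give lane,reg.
7,0

c:1=>grp=1  r:6=>rB=0,tig=3,lo=0
L=1*4+3=7  i=0*2+0=0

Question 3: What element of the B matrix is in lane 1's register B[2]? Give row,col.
10,0

lane 1: gr=0 (1/4), th=1 (1%4)
i=2: r=1*2+0+8=10, c=gr=0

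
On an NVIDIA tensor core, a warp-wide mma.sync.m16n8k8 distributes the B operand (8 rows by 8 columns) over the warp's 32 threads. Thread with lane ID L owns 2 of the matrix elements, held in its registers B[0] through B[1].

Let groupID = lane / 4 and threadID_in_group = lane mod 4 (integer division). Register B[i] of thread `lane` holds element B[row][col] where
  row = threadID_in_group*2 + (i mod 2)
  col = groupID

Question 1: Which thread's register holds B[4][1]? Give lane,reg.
c=1⇒gr=1  r=4⇒th=2,odd=0
L=1*4+2=6  i=0=0

6,0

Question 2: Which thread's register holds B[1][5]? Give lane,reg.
20,1

c=5→G=5  r=1→T=0,p=1
L=5*4+0=20  i=1=1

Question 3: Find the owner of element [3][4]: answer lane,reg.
17,1

c=4→G=4  r=3→T=1,p=1
L=4*4+1=17  i=1=1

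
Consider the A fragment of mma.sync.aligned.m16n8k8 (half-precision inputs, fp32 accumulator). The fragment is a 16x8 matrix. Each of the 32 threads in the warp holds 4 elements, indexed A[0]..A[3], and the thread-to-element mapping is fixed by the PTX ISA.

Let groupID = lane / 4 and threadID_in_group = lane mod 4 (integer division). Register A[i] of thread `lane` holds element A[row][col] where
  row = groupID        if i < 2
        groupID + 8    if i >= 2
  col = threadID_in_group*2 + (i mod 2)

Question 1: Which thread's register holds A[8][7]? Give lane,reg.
r:8=>grp=0,rB=1  c:7=>tig=3,lo=1
L=0*4+3=3  i=1*2+1=3

3,3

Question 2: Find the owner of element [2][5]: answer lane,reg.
10,1

r=2->g=2,rb=0  c=5->t=2,b0=1
L=2*4+2=10  i=0*2+1=1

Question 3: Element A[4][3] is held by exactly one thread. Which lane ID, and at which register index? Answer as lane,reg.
17,1

r:4=>grp=4,rB=0  c:3=>tig=1,lo=1
L=4*4+1=17  i=0*2+1=1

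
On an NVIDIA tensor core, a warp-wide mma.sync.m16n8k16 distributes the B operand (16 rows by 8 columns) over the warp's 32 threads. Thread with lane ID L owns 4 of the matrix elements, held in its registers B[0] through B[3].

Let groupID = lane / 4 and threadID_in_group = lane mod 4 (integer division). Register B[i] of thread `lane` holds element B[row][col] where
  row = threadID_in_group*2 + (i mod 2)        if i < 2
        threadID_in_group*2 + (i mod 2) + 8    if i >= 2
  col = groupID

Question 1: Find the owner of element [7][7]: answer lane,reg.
31,1

c: 7->gid=7  r: 7->r8=0,tid=3,i&1=1
L=7*4+3=31  i=0*2+1=1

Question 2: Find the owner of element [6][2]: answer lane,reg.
11,0

c: 2->gid=2  r: 6->r8=0,tid=3,i&1=0
L=2*4+3=11  i=0*2+0=0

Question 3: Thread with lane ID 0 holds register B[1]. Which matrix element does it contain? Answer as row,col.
L=0→G=0>>2=0, T=0&3=0
[1]→row 0·2+1+0=1  col G=0

1,0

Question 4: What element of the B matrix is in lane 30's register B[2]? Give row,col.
12,7

30: G=7,T=2
[2] (2*2+0+8,7) = (12,7)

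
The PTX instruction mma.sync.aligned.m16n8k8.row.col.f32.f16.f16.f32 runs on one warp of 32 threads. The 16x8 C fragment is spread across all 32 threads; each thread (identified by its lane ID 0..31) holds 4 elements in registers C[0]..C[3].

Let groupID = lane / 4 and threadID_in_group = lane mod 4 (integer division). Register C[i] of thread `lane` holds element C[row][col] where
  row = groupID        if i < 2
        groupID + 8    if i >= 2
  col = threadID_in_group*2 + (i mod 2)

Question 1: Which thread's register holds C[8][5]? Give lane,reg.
2,3

r: 8->gid=0,r8=1  c: 5->tid=2,i&1=1
L=0*4+2=2  i=1*2+1=3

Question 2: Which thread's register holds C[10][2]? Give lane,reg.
r: 10->gid=2,r8=1  c: 2->tid=1,i&1=0
L=2*4+1=9  i=1*2+0=2

9,2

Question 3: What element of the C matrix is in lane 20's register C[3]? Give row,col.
13,1

lane 20: G=5 (20/4), T=0 (20%4)
i=3: r=5+8=13, c=0*2+1=1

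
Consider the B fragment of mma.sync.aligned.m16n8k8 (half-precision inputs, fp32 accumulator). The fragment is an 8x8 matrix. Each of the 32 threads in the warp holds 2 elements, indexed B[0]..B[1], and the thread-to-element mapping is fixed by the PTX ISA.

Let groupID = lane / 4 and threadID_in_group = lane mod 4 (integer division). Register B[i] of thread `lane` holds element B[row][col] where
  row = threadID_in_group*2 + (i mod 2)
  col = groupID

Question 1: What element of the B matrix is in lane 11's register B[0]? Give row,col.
L=11→G=11>>2=2, T=11&3=3
[0]→row 3·2+0=6  col G=2

6,2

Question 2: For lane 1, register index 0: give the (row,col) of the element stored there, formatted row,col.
lane 1: G=0 (1/4), T=1 (1%4)
i=0: r=1*2+0=2, c=G=0

2,0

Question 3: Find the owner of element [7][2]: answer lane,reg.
c: 2->gid=2  r: 7->tid=3,i&1=1
L=2*4+3=11  i=1=1

11,1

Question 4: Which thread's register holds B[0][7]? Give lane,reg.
c:7=>grp=7  r:0=>tig=0,lo=0
L=7*4+0=28  i=0=0

28,0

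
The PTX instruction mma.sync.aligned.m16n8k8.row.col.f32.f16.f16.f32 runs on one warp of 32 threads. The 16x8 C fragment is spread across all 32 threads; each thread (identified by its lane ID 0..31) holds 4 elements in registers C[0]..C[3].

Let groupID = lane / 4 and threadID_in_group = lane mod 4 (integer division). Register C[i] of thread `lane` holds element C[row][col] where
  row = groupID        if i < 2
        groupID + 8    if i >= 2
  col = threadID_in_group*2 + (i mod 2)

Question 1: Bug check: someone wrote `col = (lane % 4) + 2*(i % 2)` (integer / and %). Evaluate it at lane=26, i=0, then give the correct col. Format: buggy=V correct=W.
buggy=2 correct=4

`(lane % 4) + 2*(i % 2)`[26,0]→2
L=26→G=26>>2=6, T=26&3=2
[0]→row 6+0=6  col 2·2+0=4
col: 2 vs 4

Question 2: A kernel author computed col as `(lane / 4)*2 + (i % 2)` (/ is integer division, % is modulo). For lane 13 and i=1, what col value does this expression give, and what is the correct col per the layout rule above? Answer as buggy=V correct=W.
`(lane / 4)*2 + (i % 2)`[13,1]=>7
lane 13: grp=3 (13/4), tig=1 (13%4)
i=1: r=3+0=3, c=1*2+1=3
col: 7 vs 3

buggy=7 correct=3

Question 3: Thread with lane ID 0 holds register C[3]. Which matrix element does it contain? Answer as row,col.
8,1

L=0→G=0>>2=0, T=0&3=0
[3]→row 0+8=8  col 0·2+1=1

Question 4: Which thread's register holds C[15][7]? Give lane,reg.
31,3

r=15⇒gr=7,Rb=1  c=7⇒th=3,odd=1
L=7*4+3=31  i=1*2+1=3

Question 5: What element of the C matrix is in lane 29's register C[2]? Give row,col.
15,2

29: g=7,t=1
[2] (7+8,1*2+0) = (15,2)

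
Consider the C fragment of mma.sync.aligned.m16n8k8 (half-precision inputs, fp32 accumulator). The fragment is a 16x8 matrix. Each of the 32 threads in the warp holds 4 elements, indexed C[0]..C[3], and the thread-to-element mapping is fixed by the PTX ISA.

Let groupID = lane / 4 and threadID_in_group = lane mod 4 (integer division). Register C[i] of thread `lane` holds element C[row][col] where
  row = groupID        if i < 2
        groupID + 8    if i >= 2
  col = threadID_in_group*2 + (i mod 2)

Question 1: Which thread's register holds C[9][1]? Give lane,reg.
r: 9->gid=1,r8=1  c: 1->tid=0,i&1=1
L=1*4+0=4  i=1*2+1=3

4,3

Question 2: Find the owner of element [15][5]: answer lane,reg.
r=15->g=7,rb=1  c=5->t=2,b0=1
L=7*4+2=30  i=1*2+1=3

30,3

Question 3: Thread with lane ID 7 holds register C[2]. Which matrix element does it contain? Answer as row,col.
lane 7->7/4=1, 7 mod 4=3
i=2  r:1+8->9  c:2·3+0->6

9,6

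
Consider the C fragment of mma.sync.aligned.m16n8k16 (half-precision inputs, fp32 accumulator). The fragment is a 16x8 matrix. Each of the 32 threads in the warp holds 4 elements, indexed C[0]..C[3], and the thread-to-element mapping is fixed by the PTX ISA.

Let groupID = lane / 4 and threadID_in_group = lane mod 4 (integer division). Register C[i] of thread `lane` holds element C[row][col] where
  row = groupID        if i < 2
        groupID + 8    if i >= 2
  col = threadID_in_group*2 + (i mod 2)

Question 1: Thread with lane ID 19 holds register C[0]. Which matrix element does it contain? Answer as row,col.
4,6

lane 19->19/4=4, 19 mod 4=3
i=0  r:4+0->4  c:2·3+0->6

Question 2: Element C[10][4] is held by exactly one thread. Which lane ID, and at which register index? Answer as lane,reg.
10,2

r=10→G=2,rhi=1  c=4→T=2,p=0
L=2*4+2=10  i=1*2+0=2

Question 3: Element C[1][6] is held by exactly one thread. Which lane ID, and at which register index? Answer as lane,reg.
7,0

r=1→G=1,rhi=0  c=6→T=3,p=0
L=1*4+3=7  i=0*2+0=0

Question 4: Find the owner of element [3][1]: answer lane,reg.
r=3->g=3,rb=0  c=1->t=0,b0=1
L=3*4+0=12  i=0*2+1=1

12,1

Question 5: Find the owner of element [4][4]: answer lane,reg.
18,0

r:4=>grp=4,rB=0  c:4=>tig=2,lo=0
L=4*4+2=18  i=0*2+0=0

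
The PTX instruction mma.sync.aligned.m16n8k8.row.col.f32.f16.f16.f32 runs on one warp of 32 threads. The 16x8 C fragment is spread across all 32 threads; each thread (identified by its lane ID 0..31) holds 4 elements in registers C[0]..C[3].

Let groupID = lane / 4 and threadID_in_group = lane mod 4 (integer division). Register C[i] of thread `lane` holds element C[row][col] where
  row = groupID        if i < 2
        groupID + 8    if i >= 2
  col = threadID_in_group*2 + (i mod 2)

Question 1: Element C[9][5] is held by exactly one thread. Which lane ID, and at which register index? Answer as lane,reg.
6,3

r:9=>grp=1,rB=1  c:5=>tig=2,lo=1
L=1*4+2=6  i=1*2+1=3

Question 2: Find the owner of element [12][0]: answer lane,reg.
16,2

r=12->g=4,rb=1  c=0->t=0,b0=0
L=4*4+0=16  i=1*2+0=2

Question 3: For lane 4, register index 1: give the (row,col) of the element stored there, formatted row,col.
1,1

lane 4→4/4=1, 4 mod 4=0
i=1  r:1+0→1  c:2·0+1→1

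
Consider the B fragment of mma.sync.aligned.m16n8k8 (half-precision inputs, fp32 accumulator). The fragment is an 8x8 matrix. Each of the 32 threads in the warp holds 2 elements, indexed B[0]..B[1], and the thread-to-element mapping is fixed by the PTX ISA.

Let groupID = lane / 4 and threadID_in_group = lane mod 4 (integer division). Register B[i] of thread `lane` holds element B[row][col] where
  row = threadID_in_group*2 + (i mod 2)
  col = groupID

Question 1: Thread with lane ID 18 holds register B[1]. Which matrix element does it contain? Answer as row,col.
lane 18: gr=4 (18/4), th=2 (18%4)
i=1: r=2*2+1=5, c=gr=4

5,4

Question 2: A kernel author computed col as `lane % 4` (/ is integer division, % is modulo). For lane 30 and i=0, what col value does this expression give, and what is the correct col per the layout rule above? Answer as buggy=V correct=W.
buggy=2 correct=7

`lane % 4`[30,0]⇒2
L=30⇒gr=30>>2=7, th=30&3=2
[0]⇒row 2·2+0=4  col gr=7
col: 2 vs 7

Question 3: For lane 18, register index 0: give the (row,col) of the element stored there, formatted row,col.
4,4

L=18->g=18>>2=4, t=18&3=2
[0]->row 2·2+0=4  col g=4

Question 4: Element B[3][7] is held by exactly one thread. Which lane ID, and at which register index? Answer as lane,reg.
c:7=>grp=7  r:3=>tig=1,lo=1
L=7*4+1=29  i=1=1

29,1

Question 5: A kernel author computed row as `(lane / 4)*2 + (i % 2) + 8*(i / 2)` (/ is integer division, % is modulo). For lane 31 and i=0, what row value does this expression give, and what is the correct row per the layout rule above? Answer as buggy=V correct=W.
`(lane / 4)*2 + (i % 2) + 8*(i / 2)`[31,0]=>14
lane 31: grp=7 (31/4), tig=3 (31%4)
i=0: r=3*2+0=6, c=grp=7
row: 14 vs 6

buggy=14 correct=6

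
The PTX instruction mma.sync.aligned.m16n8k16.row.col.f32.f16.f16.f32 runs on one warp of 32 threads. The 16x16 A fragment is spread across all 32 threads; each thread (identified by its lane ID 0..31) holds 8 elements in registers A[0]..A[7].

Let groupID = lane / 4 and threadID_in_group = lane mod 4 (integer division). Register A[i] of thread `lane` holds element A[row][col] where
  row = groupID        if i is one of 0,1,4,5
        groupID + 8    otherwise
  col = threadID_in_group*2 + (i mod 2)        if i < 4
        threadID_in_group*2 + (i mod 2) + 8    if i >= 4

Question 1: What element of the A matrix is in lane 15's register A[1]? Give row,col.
lane 15: g=3 (15/4), t=3 (15%4)
i=1: r=3+0=3, c=3*2+1+0=7

3,7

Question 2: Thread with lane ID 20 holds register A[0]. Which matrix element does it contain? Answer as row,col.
5,0

lane 20->20/4=5, 20 mod 4=0
i=0  r:5+0->5  c:2·0+0+0->0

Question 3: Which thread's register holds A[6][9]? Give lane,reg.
r=6->g=6,rb=0  c=9->cb=1,t=0,b0=1
L=6*4+0=24  i=1*4+0*2+1=5

24,5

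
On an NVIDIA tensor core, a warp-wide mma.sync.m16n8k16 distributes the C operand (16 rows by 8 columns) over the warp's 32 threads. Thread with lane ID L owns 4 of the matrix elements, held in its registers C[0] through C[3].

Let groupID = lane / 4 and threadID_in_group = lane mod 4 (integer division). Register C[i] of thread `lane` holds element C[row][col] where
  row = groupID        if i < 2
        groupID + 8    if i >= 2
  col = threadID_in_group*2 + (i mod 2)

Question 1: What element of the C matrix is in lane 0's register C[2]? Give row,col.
8,0

0: g=0,t=0
[2] (0+8,0*2+0) = (8,0)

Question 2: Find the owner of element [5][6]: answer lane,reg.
r=5->g=5,rb=0  c=6->t=3,b0=0
L=5*4+3=23  i=0*2+0=0

23,0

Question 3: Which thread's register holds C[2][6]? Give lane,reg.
r=2⇒gr=2,Rb=0  c=6⇒th=3,odd=0
L=2*4+3=11  i=0*2+0=0

11,0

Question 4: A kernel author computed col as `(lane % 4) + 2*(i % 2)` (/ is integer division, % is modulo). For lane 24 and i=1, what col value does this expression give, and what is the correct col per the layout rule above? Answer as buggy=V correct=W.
`(lane % 4) + 2*(i % 2)`[24,1]⇒2
L=24⇒gr=24>>2=6, th=24&3=0
[1]⇒row 6+0=6  col 0·2+1=1
col: 2 vs 1

buggy=2 correct=1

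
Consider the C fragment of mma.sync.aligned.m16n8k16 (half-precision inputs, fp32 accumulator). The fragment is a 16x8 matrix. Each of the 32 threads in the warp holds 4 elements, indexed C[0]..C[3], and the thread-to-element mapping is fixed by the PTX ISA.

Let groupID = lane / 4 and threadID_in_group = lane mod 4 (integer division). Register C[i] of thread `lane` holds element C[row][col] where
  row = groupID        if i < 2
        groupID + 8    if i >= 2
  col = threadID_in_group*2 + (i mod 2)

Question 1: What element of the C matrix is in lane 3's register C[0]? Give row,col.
lane 3=>3/4=0, 3 mod 4=3
i=0  r:0+0=>0  c:2·3+0=>6

0,6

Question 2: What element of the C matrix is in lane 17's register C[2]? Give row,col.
12,2

17: grp=4,tig=1
[2] (4+8,1*2+0) = (12,2)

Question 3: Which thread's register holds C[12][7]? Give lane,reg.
r=12->g=4,rb=1  c=7->t=3,b0=1
L=4*4+3=19  i=1*2+1=3

19,3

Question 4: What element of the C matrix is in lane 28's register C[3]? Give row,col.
15,1

L=28->gid=28>>2=7, tid=28&3=0
[3]->row 7+8=15  col 0·2+1=1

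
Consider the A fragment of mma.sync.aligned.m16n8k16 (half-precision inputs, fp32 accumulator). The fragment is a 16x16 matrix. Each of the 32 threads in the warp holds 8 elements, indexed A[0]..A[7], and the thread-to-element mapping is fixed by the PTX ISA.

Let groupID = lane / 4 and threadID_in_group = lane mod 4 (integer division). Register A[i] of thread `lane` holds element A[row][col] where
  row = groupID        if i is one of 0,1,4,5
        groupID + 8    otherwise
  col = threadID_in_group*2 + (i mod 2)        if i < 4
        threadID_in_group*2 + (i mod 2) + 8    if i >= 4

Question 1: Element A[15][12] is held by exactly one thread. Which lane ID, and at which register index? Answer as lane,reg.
30,6

r:15=>grp=7,rB=1  c:12=>cB=1,tig=2,lo=0
L=7*4+2=30  i=1*4+1*2+0=6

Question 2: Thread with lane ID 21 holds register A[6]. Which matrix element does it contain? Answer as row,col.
L=21→G=21>>2=5, T=21&3=1
[6]→row 5+8=13  col 1·2+0+8=10

13,10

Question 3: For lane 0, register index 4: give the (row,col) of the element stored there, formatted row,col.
0: G=0,T=0
[4] (0+0,0*2+0+8) = (0,8)

0,8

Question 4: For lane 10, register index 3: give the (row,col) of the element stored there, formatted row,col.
L=10⇒gr=10>>2=2, th=10&3=2
[3]⇒row 2+8=10  col 2·2+1+0=5

10,5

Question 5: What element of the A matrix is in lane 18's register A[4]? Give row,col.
4,12

lane 18: grp=4 (18/4), tig=2 (18%4)
i=4: r=4+0=4, c=2*2+0+8=12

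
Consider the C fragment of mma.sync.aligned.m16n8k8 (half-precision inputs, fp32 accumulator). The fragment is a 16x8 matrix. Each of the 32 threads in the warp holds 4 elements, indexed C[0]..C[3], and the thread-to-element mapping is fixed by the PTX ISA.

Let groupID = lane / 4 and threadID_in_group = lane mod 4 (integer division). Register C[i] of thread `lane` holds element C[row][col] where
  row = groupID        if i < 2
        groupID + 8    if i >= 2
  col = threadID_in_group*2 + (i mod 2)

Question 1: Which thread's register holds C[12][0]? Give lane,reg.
r: 12->gid=4,r8=1  c: 0->tid=0,i&1=0
L=4*4+0=16  i=1*2+0=2

16,2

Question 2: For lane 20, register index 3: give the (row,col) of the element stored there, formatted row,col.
L=20⇒gr=20>>2=5, th=20&3=0
[3]⇒row 5+8=13  col 0·2+1=1

13,1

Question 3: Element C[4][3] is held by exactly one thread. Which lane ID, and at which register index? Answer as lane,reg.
r=4->g=4,rb=0  c=3->t=1,b0=1
L=4*4+1=17  i=0*2+1=1

17,1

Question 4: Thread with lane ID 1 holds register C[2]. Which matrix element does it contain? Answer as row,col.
8,2

lane 1: gid=0 (1/4), tid=1 (1%4)
i=2: r=0+8=8, c=1*2+0=2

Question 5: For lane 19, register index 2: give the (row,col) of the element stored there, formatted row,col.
12,6

19: g=4,t=3
[2] (4+8,3*2+0) = (12,6)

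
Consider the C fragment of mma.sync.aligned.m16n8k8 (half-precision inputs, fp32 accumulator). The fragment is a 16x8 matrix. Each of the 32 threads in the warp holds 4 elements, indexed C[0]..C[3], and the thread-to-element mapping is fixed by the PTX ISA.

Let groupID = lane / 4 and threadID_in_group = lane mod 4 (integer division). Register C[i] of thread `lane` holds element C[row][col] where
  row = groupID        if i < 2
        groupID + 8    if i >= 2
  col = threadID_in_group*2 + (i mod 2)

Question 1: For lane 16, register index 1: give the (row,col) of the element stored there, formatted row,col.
lane 16→16/4=4, 16 mod 4=0
i=1  r:4+0→4  c:2·0+1→1

4,1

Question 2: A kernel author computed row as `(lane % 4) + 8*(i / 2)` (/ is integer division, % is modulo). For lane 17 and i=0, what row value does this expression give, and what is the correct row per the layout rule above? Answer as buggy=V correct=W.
buggy=1 correct=4

`(lane % 4) + 8*(i / 2)`[17,0]->1
lane 17->17/4=4, 17 mod 4=1
i=0  r:4+0->4  c:2·1+0->2
row: 1 vs 4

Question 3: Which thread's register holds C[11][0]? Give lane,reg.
12,2

r=11⇒gr=3,Rb=1  c=0⇒th=0,odd=0
L=3*4+0=12  i=1*2+0=2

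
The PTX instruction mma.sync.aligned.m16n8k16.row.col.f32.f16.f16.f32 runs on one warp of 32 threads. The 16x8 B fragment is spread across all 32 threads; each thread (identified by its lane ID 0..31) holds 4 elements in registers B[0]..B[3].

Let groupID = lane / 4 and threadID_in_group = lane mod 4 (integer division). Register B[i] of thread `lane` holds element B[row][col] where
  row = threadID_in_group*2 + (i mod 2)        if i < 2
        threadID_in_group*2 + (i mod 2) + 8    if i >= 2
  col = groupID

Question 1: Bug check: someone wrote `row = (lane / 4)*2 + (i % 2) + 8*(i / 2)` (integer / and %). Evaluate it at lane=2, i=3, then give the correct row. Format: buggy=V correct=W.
buggy=9 correct=13

`(lane / 4)*2 + (i % 2) + 8*(i / 2)`[2,3]->9
L=2->g=2>>2=0, t=2&3=2
[3]->row 2·2+1+8=13  col g=0
row: 9 vs 13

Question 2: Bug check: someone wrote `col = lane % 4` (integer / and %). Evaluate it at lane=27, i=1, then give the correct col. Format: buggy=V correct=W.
`lane % 4`[27,1]->3
L=27->gid=27>>2=6, tid=27&3=3
[1]->row 3·2+1+0=7  col gid=6
col: 3 vs 6

buggy=3 correct=6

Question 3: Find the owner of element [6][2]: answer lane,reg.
c:2=>grp=2  r:6=>rB=0,tig=3,lo=0
L=2*4+3=11  i=0*2+0=0

11,0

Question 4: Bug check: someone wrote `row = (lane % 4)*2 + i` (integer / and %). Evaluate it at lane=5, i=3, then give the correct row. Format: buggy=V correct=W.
`(lane % 4)*2 + i`[5,3]->5
lane 5: gid=1 (5/4), tid=1 (5%4)
i=3: r=1*2+1+8=11, c=gid=1
row: 5 vs 11

buggy=5 correct=11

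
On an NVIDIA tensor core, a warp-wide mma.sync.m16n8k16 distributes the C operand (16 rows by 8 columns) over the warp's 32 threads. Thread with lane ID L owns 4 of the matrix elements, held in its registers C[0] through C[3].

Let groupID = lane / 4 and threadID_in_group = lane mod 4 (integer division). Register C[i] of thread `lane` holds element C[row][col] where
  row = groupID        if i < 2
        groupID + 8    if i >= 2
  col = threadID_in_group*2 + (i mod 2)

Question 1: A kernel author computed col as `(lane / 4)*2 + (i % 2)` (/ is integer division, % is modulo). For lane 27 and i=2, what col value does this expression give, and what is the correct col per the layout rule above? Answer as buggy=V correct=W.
buggy=12 correct=6

`(lane / 4)*2 + (i % 2)`[27,2]→12
lane 27→27/4=6, 27 mod 4=3
i=2  r:6+8→14  c:2·3+0→6
col: 12 vs 6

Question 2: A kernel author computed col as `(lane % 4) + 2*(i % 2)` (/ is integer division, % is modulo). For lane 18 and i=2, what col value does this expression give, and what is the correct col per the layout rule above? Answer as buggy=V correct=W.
buggy=2 correct=4

`(lane % 4) + 2*(i % 2)`[18,2]=>2
lane 18=>18/4=4, 18 mod 4=2
i=2  r:4+8=>12  c:2·2+0=>4
col: 2 vs 4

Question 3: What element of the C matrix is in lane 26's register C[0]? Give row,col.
lane 26->26/4=6, 26 mod 4=2
i=0  r:6+0->6  c:2·2+0->4

6,4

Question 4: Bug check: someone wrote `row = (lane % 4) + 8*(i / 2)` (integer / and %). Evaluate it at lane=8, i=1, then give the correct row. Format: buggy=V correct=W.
`(lane % 4) + 8*(i / 2)`[8,1]→0
L=8→G=8>>2=2, T=8&3=0
[1]→row 2+0=2  col 0·2+1=1
row: 0 vs 2

buggy=0 correct=2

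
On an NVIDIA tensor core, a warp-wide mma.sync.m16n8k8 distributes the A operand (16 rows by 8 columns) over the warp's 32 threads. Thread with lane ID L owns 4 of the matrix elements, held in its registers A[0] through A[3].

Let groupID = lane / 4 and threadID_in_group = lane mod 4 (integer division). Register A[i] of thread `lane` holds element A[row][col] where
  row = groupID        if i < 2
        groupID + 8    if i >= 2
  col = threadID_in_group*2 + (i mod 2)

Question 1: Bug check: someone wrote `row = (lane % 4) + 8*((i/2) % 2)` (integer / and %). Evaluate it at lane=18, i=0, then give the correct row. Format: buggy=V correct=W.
buggy=2 correct=4

`(lane % 4) + 8*((i/2) % 2)`[18,0]⇒2
lane 18: gr=4 (18/4), th=2 (18%4)
i=0: r=4+0=4, c=2*2+0=4
row: 2 vs 4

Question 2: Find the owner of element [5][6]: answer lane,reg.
r=5->g=5,rb=0  c=6->t=3,b0=0
L=5*4+3=23  i=0*2+0=0

23,0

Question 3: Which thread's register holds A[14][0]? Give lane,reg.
24,2

r=14⇒gr=6,Rb=1  c=0⇒th=0,odd=0
L=6*4+0=24  i=1*2+0=2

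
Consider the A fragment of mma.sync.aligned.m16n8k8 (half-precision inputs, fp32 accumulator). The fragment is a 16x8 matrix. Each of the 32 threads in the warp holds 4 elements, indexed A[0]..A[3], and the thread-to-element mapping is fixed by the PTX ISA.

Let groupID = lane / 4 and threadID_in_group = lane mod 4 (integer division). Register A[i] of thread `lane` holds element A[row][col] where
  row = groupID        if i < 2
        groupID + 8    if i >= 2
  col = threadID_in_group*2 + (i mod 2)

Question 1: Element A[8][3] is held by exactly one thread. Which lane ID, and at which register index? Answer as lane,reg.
r=8⇒gr=0,Rb=1  c=3⇒th=1,odd=1
L=0*4+1=1  i=1*2+1=3

1,3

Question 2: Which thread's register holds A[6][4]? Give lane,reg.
r=6→G=6,rhi=0  c=4→T=2,p=0
L=6*4+2=26  i=0*2+0=0

26,0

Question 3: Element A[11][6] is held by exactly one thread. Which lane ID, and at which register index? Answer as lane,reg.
r=11→G=3,rhi=1  c=6→T=3,p=0
L=3*4+3=15  i=1*2+0=2

15,2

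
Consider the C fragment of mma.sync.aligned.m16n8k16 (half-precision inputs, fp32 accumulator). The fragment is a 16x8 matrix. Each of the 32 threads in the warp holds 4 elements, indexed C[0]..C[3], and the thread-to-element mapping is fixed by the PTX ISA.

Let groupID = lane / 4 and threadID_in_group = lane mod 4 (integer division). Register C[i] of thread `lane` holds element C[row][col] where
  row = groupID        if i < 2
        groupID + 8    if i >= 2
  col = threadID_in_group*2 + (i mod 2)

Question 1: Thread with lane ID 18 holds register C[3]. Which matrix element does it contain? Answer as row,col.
18: G=4,T=2
[3] (4+8,2*2+1) = (12,5)

12,5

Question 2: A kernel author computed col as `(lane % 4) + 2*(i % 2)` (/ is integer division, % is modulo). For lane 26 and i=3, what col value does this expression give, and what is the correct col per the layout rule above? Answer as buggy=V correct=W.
`(lane % 4) + 2*(i % 2)`[26,3]=>4
26: grp=6,tig=2
[3] (6+8,2*2+1) = (14,5)
col: 4 vs 5

buggy=4 correct=5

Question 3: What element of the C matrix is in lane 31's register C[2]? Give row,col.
lane 31: gid=7 (31/4), tid=3 (31%4)
i=2: r=7+8=15, c=3*2+0=6

15,6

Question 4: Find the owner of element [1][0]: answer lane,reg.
4,0

r=1->g=1,rb=0  c=0->t=0,b0=0
L=1*4+0=4  i=0*2+0=0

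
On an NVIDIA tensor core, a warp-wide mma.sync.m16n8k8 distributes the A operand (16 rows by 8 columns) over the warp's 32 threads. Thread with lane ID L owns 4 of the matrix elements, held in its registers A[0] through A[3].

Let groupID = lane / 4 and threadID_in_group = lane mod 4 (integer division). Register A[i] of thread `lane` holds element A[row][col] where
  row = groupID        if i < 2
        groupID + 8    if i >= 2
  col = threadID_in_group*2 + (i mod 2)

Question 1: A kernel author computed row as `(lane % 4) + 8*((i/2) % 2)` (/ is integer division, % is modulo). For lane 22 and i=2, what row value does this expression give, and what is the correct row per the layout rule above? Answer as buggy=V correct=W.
buggy=10 correct=13

`(lane % 4) + 8*((i/2) % 2)`[22,2]=>10
lane 22: grp=5 (22/4), tig=2 (22%4)
i=2: r=5+8=13, c=2*2+0=4
row: 10 vs 13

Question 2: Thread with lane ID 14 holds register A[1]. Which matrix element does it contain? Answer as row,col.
lane 14: g=3 (14/4), t=2 (14%4)
i=1: r=3+0=3, c=2*2+1=5

3,5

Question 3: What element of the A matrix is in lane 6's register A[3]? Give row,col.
lane 6→6/4=1, 6 mod 4=2
i=3  r:1+8→9  c:2·2+1→5

9,5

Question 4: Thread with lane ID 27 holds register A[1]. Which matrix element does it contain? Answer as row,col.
6,7

27: gr=6,th=3
[1] (6+0,3*2+1) = (6,7)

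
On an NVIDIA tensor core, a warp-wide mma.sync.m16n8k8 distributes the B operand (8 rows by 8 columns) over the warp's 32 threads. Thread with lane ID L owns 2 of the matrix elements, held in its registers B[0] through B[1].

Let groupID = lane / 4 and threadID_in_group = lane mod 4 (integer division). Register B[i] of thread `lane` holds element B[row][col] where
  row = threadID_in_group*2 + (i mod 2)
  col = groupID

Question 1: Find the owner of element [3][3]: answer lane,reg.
13,1

c=3->g=3  r=3->t=1,b0=1
L=3*4+1=13  i=1=1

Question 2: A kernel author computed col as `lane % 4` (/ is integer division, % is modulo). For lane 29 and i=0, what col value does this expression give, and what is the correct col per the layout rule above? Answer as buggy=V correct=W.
buggy=1 correct=7

`lane % 4`[29,0]=>1
lane 29=>29/4=7, 29 mod 4=1
i=0  r:2·1+0=>2  c:7
col: 1 vs 7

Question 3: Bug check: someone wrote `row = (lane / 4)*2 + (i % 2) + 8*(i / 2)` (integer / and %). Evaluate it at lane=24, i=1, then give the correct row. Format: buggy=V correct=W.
`(lane / 4)*2 + (i % 2) + 8*(i / 2)`[24,1]⇒13
lane 24: gr=6 (24/4), th=0 (24%4)
i=1: r=0*2+1=1, c=gr=6
row: 13 vs 1

buggy=13 correct=1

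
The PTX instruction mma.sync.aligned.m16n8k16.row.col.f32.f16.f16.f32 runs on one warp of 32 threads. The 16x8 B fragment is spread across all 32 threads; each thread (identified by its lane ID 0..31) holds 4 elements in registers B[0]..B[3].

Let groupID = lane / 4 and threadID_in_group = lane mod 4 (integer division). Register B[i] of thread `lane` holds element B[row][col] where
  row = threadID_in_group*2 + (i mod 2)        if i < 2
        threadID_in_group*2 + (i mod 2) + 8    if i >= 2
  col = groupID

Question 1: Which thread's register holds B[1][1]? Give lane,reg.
c=1->g=1  r=1->rb=0,t=0,b0=1
L=1*4+0=4  i=0*2+1=1

4,1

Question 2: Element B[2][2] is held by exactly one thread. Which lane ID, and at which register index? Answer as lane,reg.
9,0

c:2=>grp=2  r:2=>rB=0,tig=1,lo=0
L=2*4+1=9  i=0*2+0=0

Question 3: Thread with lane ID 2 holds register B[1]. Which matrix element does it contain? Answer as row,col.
lane 2⇒2/4=0, 2 mod 4=2
i=1  r:2·2+1+0⇒5  c:0

5,0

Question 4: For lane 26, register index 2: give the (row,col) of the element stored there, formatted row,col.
12,6

lane 26→26/4=6, 26 mod 4=2
i=2  r:2·2+0+8→12  c:6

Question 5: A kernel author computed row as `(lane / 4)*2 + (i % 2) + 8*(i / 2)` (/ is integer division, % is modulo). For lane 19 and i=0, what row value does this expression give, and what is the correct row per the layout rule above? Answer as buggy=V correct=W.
buggy=8 correct=6

`(lane / 4)*2 + (i % 2) + 8*(i / 2)`[19,0]→8
L=19→G=19>>2=4, T=19&3=3
[0]→row 3·2+0+0=6  col G=4
row: 8 vs 6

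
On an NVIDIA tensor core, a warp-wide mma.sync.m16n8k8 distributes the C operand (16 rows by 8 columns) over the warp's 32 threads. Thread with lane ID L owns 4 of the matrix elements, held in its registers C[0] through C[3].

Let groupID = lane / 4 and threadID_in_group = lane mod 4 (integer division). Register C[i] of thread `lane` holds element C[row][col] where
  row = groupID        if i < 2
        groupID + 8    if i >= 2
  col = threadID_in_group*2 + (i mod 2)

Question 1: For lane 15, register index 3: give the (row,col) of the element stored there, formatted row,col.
11,7

15: G=3,T=3
[3] (3+8,3*2+1) = (11,7)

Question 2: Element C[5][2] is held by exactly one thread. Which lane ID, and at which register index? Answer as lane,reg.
21,0

r=5⇒gr=5,Rb=0  c=2⇒th=1,odd=0
L=5*4+1=21  i=0*2+0=0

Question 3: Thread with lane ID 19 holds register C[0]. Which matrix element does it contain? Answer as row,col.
L=19→G=19>>2=4, T=19&3=3
[0]→row 4+0=4  col 3·2+0=6

4,6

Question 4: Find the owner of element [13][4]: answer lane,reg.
r: 13->gid=5,r8=1  c: 4->tid=2,i&1=0
L=5*4+2=22  i=1*2+0=2

22,2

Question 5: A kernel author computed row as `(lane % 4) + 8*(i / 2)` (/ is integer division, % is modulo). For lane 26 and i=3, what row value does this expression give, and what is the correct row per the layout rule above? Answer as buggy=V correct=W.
`(lane % 4) + 8*(i / 2)`[26,3]→10
lane 26: G=6 (26/4), T=2 (26%4)
i=3: r=6+8=14, c=2*2+1=5
row: 10 vs 14

buggy=10 correct=14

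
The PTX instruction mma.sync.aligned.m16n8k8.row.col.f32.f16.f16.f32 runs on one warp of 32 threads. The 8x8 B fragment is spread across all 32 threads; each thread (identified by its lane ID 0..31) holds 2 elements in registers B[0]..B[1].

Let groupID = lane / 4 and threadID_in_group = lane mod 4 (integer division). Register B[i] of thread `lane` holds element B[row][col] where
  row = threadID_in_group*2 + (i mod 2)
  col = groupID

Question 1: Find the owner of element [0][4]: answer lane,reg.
c: 4->gid=4  r: 0->tid=0,i&1=0
L=4*4+0=16  i=0=0

16,0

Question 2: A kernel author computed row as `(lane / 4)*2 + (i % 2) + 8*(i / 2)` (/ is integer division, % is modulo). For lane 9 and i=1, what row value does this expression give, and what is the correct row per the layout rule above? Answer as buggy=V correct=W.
buggy=5 correct=3

`(lane / 4)*2 + (i % 2) + 8*(i / 2)`[9,1]→5
lane 9: G=2 (9/4), T=1 (9%4)
i=1: r=1*2+1=3, c=G=2
row: 5 vs 3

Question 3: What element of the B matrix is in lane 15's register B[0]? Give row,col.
6,3

lane 15->15/4=3, 15 mod 4=3
i=0  r:2·3+0->6  c:3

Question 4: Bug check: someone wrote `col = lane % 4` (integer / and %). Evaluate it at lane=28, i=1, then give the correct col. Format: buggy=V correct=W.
buggy=0 correct=7

`lane % 4`[28,1]=>0
L=28=>grp=28>>2=7, tig=28&3=0
[1]=>row 0·2+1=1  col grp=7
col: 0 vs 7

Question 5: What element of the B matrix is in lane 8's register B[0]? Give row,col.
0,2

L=8->g=8>>2=2, t=8&3=0
[0]->row 0·2+0=0  col g=2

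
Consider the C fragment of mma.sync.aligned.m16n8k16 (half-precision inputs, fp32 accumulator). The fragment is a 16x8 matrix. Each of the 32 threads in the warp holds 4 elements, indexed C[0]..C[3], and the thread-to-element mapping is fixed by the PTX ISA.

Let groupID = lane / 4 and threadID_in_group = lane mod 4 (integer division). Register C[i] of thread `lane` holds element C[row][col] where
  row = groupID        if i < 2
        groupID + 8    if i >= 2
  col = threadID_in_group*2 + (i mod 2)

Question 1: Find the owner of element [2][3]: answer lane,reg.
r=2→G=2,rhi=0  c=3→T=1,p=1
L=2*4+1=9  i=0*2+1=1

9,1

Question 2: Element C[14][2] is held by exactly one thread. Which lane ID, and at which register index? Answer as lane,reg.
25,2

r=14⇒gr=6,Rb=1  c=2⇒th=1,odd=0
L=6*4+1=25  i=1*2+0=2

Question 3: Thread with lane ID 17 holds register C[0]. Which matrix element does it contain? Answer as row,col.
4,2

lane 17: gr=4 (17/4), th=1 (17%4)
i=0: r=4+0=4, c=1*2+0=2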